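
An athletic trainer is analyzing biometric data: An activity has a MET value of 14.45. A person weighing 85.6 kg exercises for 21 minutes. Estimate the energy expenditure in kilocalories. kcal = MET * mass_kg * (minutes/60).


kcal = MET * mass * time_hr
Convert time: 21 min = 0.35 hr
kcal = 14.45 * 85.6 * 0.35
kcal = 432.922 kcal

432.922 kcal


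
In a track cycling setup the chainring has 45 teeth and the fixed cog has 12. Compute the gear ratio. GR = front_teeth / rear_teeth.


GR = front_teeth / rear_teeth
GR = 45 / 12
GR = 3.75

3.75


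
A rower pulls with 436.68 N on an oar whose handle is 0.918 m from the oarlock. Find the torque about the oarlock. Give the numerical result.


tau = F * d
tau = 436.68 * 0.918
tau = 400.8722 N*m

400.8722 N*m


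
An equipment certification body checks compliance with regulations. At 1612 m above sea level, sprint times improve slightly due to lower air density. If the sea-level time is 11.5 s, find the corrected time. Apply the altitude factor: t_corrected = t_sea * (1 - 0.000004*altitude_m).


Correction factor = 1 - 0.000004 * 1612 = 0.993552
t_corrected = t_sea * factor = 11.5 * 0.993552
t_corrected = 11.4258 s

11.4258 s


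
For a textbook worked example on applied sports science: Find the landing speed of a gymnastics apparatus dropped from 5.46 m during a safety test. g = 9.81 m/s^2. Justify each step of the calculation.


v = sqrt(2 * g * h)
v = sqrt(2 * 9.81 * 5.46)
v = sqrt(107.1252) = 10.3501 m/s

10.3501 m/s


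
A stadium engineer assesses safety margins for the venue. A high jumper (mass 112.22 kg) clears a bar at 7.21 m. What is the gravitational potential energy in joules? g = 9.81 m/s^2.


PE = m * g * h
PE = 112.22 * 9.81 * 7.21
PE = 1100.8782 * 7.21 = 7937.3318 J

7937.3318 J


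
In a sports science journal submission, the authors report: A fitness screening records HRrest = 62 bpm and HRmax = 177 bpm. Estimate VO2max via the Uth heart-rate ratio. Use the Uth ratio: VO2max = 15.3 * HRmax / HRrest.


VO2max = 15.3 * HRmax / HRrest
VO2max = 15.3 * 177 / 62
VO2max = 2708.1 / 62 = 43.679 mL/kg/min

43.679 mL/kg/min


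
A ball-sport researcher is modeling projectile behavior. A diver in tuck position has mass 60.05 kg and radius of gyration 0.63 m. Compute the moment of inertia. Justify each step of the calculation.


I = m * k^2
I = 60.05 * 0.63^2
I = 60.05 * 0.3969 = 23.8338 kg*m^2

23.8338 kg*m^2


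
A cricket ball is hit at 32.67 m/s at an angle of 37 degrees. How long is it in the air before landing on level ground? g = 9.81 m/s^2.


T = 2*v*sin(theta)/g
sin(theta) = sin(37 deg) = 0.6018
T = 2*32.67*0.6018 / 9.81
T = 39.3226 / 9.81 = 4.0084 s

4.0084 s


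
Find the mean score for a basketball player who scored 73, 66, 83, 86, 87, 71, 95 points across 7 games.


Average = sum / n
Sum = 561
Average = 561 / 7 = 80.1429

80.1429


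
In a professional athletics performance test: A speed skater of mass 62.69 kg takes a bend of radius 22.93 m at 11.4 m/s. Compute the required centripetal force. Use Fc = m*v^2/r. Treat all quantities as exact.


Fc = m * v^2 / r
v^2 = 11.4^2 = 129.96
Fc = 62.69 * 129.96 / 22.93
Fc = 8147.1924 / 22.93 = 355.3071 N

355.3071 N


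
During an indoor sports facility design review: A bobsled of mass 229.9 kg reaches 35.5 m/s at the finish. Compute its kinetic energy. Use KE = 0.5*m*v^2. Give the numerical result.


KE = 0.5 * m * v^2
KE = 0.5 * 229.9 * 35.5^2
KE = 0.5 * 229.9 * 1260.25 = 144865.7375 J

144865.7375 J


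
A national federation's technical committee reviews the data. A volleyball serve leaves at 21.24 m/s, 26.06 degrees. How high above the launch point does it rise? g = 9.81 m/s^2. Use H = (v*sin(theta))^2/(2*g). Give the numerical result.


H = (v*sin(theta))^2 / (2*g)
vy = v*sin(theta) = 21.24 * sin(26.06 deg) = 9.331 m/s
H = vy^2 / (2*g) = 87.0674 / (2*9.81)
H = 87.0674 / 19.62 = 4.4377 m

4.4377 m


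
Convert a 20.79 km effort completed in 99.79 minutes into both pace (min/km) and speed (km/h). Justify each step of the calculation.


Pace = time / distance = 99.79 min / 20.79 km = 4.7999 min/km
Speed = distance / time_in_hours = 20.79 / 1.6632 hr
Speed = 12.5003 km/h

4.7999 min/km, 12.5003 km/h


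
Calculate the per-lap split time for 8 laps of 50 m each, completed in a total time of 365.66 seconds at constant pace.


Split time = total_time / n_laps = 365.66 / 8
Split time = 45.7075 s per lap

45.7075 s


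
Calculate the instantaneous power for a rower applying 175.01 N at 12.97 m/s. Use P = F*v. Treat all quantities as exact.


P = F * v
P = 175.01 * 12.97
P = 2269.8797 W

2269.8797 W


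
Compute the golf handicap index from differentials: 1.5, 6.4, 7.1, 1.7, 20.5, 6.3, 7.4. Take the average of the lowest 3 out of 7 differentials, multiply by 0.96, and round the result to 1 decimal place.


All differentials: 1.5, 6.4, 7.1, 1.7, 20.5, 6.3, 7.4
Sorted: 1.5, 1.7, 6.3, 6.4, 7.1, 7.4, 20.5
Best 3: 1.5, 1.7, 6.3
Average of best = 9.5 / 3 = 3.1667
Raw index = 3.1667 * 0.96 = 3.04
Handicap index = round(3.04, 1) = 3.0

3.0


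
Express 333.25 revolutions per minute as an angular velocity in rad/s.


omega = RPM * 2 * pi / 60
omega = 333.25 * 2 * 3.14159 / 60
omega = 2093.8715 / 60 = 34.8979 rad/s

34.8979 rad/s


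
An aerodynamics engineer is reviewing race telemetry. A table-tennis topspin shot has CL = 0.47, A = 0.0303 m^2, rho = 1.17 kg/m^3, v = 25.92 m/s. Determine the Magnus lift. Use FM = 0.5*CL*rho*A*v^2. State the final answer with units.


FM = 0.5 * CL * rho * A * v^2
FM = 0.5 * 0.47 * 1.17 * 0.0303 * 25.92^2
v^2 = 671.8464
FM = 0.5 * 0.47 * 1.17 * 0.0303 * 671.8464 = 5.5971 N

5.5971 N


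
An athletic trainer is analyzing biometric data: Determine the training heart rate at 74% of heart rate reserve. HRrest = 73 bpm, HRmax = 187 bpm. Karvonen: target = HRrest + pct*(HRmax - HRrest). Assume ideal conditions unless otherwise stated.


Target = HRrest + pct*(HRmax - HRrest)
Heart rate reserve = HRmax - HRrest = 187 - 73 = 114 bpm
Fraction = 74% = 0.74
Target = 73 + 0.74 * 114
Target = 73 + 84.36 = 157.36 bpm

157.36 bpm


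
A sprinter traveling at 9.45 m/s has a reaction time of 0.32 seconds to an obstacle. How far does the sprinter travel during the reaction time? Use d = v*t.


d = v * t
d = 9.45 * 0.32
d = 3.024 m

3.024 m


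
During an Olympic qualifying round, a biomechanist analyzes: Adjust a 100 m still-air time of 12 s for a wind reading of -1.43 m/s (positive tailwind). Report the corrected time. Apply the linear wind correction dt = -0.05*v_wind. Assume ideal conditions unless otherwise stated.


dt = -0.05 * v_wind = -0.05 * -1.43 = 0.0715 s
t_corrected = t_still + dt = 12 + (0.0715)
t_corrected = 12.0715 s

12.0715 s


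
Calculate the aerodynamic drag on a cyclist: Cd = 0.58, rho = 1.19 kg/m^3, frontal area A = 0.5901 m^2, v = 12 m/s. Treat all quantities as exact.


Fd = 0.5 * Cd * rho * A * v^2
Fd = 0.5 * 0.58 * 1.19 * 0.5901 * 12^2
v^2 = 144
Fd = 0.5 * 0.58 * 1.19 * 0.5901 * 144 = 29.3247 N

29.3247 N


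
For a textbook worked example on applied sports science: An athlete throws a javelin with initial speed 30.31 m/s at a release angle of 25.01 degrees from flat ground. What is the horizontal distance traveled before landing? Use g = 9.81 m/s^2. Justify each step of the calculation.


R = v^2 * sin(2*theta) / g
Convert angle to radians: theta = 25.01 deg = 0.4365 rad
sin(2*theta) = sin(0.873) = 0.7663
R = 30.31^2 * 0.7663 / 9.81
R = 918.6961 * 0.7663 / 9.81 = 71.7603 m

71.7603 m


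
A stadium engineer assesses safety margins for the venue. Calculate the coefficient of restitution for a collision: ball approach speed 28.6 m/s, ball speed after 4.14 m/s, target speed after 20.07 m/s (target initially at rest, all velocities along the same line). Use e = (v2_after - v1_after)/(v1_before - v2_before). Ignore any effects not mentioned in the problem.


e = (v2_after - v1_after) / (v1_before - v2_before)
Numerator = 20.07 - 4.14 = 15.93
Denominator = 28.6 - 0 = 28.6
e = 15.93 / 28.6 = 0.557

0.557


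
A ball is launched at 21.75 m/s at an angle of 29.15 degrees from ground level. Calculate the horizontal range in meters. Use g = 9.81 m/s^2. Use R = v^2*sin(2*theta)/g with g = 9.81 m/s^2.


R = v^2 * sin(2*theta) / g
Convert angle to radians: theta = 29.15 deg = 0.5088 rad
sin(2*theta) = sin(1.0175) = 0.8508
R = 21.75^2 * 0.8508 / 9.81
R = 473.0625 * 0.8508 / 9.81 = 41.0282 m

41.0282 m


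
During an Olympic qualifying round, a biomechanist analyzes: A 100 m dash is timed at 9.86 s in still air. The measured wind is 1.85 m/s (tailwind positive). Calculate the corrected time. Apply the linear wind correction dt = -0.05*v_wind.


dt = -0.05 * v_wind = -0.05 * 1.85 = -0.0925 s
t_corrected = t_still + dt = 9.86 + (-0.0925)
t_corrected = 9.7675 s

9.7675 s


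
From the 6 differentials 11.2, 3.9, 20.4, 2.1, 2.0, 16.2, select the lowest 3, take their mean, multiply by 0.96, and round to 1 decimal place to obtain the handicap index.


All differentials: 11.2, 3.9, 20.4, 2.1, 2.0, 16.2
Sorted: 2.0, 2.1, 3.9, 11.2, 16.2, 20.4
Best 3: 2.0, 2.1, 3.9
Average of best = 8 / 3 = 2.6667
Raw index = 2.6667 * 0.96 = 2.56
Handicap index = round(2.56, 1) = 2.6

2.6


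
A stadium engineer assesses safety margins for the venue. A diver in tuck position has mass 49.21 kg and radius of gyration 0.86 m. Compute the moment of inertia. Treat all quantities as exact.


I = m * k^2
I = 49.21 * 0.86^2
I = 49.21 * 0.7396 = 36.3957 kg*m^2

36.3957 kg*m^2


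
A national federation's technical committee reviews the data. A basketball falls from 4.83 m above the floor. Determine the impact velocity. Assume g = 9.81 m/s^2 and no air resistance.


v = sqrt(2 * g * h)
v = sqrt(2 * 9.81 * 4.83)
v = sqrt(94.7646) = 9.7347 m/s

9.7347 m/s


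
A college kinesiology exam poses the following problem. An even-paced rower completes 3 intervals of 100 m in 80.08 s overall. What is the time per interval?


Split time = total_time / n_laps = 80.08 / 3
Split time = 26.6933 s per lap

26.6933 s


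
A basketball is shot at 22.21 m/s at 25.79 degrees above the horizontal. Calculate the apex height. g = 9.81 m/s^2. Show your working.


H = (v*sin(theta))^2 / (2*g)
vy = v*sin(theta) = 22.21 * sin(25.79 deg) = 9.663 m/s
H = vy^2 / (2*g) = 93.3734 / (2*9.81)
H = 93.3734 / 19.62 = 4.7591 m

4.7591 m


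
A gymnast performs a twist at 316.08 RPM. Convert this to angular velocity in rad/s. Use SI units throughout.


omega = RPM * 2 * pi / 60
omega = 316.08 * 2 * 3.14159 / 60
omega = 1985.9892 / 60 = 33.0998 rad/s

33.0998 rad/s


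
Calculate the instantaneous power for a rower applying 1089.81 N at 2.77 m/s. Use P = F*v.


P = F * v
P = 1089.81 * 2.77
P = 3018.7737 W

3018.7737 W


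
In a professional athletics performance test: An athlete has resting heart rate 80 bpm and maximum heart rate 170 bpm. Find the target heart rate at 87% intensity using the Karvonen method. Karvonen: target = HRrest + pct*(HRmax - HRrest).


Target = HRrest + pct*(HRmax - HRrest)
Heart rate reserve = HRmax - HRrest = 170 - 80 = 90 bpm
Fraction = 87% = 0.87
Target = 80 + 0.87 * 90
Target = 80 + 78.3 = 158.3 bpm

158.3 bpm


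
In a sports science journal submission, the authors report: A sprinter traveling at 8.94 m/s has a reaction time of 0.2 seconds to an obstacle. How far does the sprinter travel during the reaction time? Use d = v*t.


d = v * t
d = 8.94 * 0.2
d = 1.788 m

1.788 m


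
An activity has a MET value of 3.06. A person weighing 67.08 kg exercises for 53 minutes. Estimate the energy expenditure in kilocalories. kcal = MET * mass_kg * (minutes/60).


kcal = MET * mass * time_hr
Convert time: 53 min = 0.8833 hr
kcal = 3.06 * 67.08 * 0.8833
kcal = 181.3172 kcal

181.3172 kcal


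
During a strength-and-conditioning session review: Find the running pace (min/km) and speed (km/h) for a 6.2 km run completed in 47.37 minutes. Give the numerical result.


Pace = time / distance = 47.37 min / 6.2 km = 7.6403 min/km
Speed = distance / time_in_hours = 6.2 / 0.7895 hr
Speed = 7.8531 km/h

7.6403 min/km, 7.8531 km/h


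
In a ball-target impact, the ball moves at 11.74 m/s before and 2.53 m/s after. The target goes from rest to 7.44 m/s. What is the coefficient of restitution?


e = (v2_after - v1_after) / (v1_before - v2_before)
Numerator = 7.44 - 2.53 = 4.91
Denominator = 11.74 - 0 = 11.74
e = 4.91 / 11.74 = 0.4182

0.4182


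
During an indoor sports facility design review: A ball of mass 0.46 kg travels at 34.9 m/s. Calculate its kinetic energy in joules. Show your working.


KE = 0.5 * m * v^2
KE = 0.5 * 0.46 * 34.9^2
KE = 0.5 * 0.46 * 1218.01 = 280.1423 J

280.1423 J


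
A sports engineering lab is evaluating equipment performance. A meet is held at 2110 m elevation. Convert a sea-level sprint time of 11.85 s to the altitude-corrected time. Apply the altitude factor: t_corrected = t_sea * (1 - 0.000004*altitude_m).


Correction factor = 1 - 0.000004 * 2110 = 0.99156
t_corrected = t_sea * factor = 11.85 * 0.99156
t_corrected = 11.75 s

11.75 s


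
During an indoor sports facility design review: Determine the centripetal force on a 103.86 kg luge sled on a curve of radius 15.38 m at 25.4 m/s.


Fc = m * v^2 / r
v^2 = 25.4^2 = 645.16
Fc = 103.86 * 645.16 / 15.38
Fc = 67006.3176 / 15.38 = 4356.7177 N

4356.7177 N


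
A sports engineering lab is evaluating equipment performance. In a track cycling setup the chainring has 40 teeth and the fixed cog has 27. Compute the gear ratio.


GR = front_teeth / rear_teeth
GR = 40 / 27
GR = 1.4815

1.4815


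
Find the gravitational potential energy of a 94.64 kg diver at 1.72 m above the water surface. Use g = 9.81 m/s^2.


PE = m * g * h
PE = 94.64 * 9.81 * 1.72
PE = 928.4184 * 1.72 = 1596.8796 J

1596.8796 J


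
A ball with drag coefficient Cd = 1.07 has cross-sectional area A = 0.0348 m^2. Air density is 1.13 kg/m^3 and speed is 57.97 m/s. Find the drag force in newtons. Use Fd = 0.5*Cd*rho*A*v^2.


Fd = 0.5 * Cd * rho * A * v^2
Fd = 0.5 * 1.07 * 1.13 * 0.0348 * 57.97^2
v^2 = 3360.5209
Fd = 0.5 * 1.07 * 1.13 * 0.0348 * 3360.5209 = 70.6998 N

70.6998 N


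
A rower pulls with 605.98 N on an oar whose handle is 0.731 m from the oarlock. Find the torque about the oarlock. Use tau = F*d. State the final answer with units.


tau = F * d
tau = 605.98 * 0.731
tau = 442.9714 N*m

442.9714 N*m


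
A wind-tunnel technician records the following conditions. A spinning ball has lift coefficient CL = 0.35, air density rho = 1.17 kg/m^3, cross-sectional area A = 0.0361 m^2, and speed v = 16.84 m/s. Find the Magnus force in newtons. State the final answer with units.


FM = 0.5 * CL * rho * A * v^2
FM = 0.5 * 0.35 * 1.17 * 0.0361 * 16.84^2
v^2 = 283.5856
FM = 0.5 * 0.35 * 1.17 * 0.0361 * 283.5856 = 2.0961 N

2.0961 N


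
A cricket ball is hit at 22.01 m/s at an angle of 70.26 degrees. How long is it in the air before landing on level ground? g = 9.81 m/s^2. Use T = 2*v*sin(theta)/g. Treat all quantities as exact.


T = 2*v*sin(theta)/g
sin(theta) = sin(70.26 deg) = 0.9412
T = 2*22.01*0.9412 / 9.81
T = 41.4332 / 9.81 = 4.2236 s

4.2236 s


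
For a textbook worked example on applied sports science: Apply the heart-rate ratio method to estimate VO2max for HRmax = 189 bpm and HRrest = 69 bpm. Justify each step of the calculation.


VO2max = 15.3 * HRmax / HRrest
VO2max = 15.3 * 189 / 69
VO2max = 2891.7 / 69 = 41.9087 mL/kg/min

41.9087 mL/kg/min


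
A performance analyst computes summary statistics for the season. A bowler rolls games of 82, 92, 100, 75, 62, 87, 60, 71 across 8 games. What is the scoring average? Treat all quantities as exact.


Average = sum / n
Sum = 629
Average = 629 / 8 = 78.625

78.625


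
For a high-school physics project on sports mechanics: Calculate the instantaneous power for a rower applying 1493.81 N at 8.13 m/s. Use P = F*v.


P = F * v
P = 1493.81 * 8.13
P = 12144.6753 W

12144.6753 W


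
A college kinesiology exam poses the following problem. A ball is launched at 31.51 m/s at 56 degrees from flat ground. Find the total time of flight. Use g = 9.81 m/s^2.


T = 2*v*sin(theta)/g
sin(theta) = sin(56 deg) = 0.829
T = 2*31.51*0.829 / 9.81
T = 52.2459 / 9.81 = 5.3258 s

5.3258 s


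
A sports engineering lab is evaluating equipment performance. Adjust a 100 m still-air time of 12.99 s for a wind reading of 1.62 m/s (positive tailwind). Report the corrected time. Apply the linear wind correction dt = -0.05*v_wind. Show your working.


dt = -0.05 * v_wind = -0.05 * 1.62 = -0.081 s
t_corrected = t_still + dt = 12.99 + (-0.081)
t_corrected = 12.909 s

12.909 s


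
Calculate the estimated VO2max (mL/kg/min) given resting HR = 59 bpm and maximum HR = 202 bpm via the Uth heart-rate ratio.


VO2max = 15.3 * HRmax / HRrest
VO2max = 15.3 * 202 / 59
VO2max = 3090.6 / 59 = 52.3831 mL/kg/min

52.3831 mL/kg/min


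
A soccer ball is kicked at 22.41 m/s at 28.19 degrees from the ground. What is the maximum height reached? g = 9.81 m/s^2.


H = (v*sin(theta))^2 / (2*g)
vy = v*sin(theta) = 22.41 * sin(28.19 deg) = 10.5864 m/s
H = vy^2 / (2*g) = 112.0722 / (2*9.81)
H = 112.0722 / 19.62 = 5.7121 m

5.7121 m


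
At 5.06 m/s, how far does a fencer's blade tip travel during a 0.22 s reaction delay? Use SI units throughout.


d = v * t
d = 5.06 * 0.22
d = 1.1132 m

1.1132 m


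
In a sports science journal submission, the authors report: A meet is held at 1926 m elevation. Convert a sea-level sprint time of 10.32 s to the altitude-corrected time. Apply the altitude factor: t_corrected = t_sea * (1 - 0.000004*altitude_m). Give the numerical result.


Correction factor = 1 - 0.000004 * 1926 = 0.992296
t_corrected = t_sea * factor = 10.32 * 0.992296
t_corrected = 10.2405 s

10.2405 s


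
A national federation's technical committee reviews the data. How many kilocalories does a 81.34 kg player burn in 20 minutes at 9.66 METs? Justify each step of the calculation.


kcal = MET * mass * time_hr
Convert time: 20 min = 0.3333 hr
kcal = 9.66 * 81.34 * 0.3333
kcal = 261.9148 kcal

261.9148 kcal


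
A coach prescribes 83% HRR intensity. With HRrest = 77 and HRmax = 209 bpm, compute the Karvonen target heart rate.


Target = HRrest + pct*(HRmax - HRrest)
Heart rate reserve = HRmax - HRrest = 209 - 77 = 132 bpm
Fraction = 83% = 0.83
Target = 77 + 0.83 * 132
Target = 77 + 109.56 = 186.56 bpm

186.56 bpm


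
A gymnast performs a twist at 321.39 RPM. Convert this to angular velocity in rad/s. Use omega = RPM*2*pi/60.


omega = RPM * 2 * pi / 60
omega = 321.39 * 2 * 3.14159 / 60
omega = 2019.3529 / 60 = 33.6559 rad/s

33.6559 rad/s


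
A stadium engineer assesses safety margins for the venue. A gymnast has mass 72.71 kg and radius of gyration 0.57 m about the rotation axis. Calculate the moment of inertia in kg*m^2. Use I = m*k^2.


I = m * k^2
I = 72.71 * 0.57^2
I = 72.71 * 0.3249 = 23.6235 kg*m^2

23.6235 kg*m^2


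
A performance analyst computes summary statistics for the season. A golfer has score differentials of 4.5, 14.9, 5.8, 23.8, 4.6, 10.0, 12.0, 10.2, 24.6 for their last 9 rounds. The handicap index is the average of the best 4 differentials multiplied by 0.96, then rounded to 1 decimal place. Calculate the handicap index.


All differentials: 4.5, 14.9, 5.8, 23.8, 4.6, 10.0, 12.0, 10.2, 24.6
Sorted: 4.5, 4.6, 5.8, 10.0, 10.2, 12.0, 14.9, 23.8, 24.6
Best 4: 4.5, 4.6, 5.8, 10.0
Average of best = 24.9 / 4 = 6.225
Raw index = 6.225 * 0.96 = 5.976
Handicap index = round(5.976, 1) = 6.0

6.0


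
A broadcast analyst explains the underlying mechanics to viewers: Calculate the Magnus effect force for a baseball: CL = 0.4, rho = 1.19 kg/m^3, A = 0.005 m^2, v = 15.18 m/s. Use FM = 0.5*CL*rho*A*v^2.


FM = 0.5 * CL * rho * A * v^2
FM = 0.5 * 0.4 * 1.19 * 0.005 * 15.18^2
v^2 = 230.4324
FM = 0.5 * 0.4 * 1.19 * 0.005 * 230.4324 = 0.2742 N

0.2742 N


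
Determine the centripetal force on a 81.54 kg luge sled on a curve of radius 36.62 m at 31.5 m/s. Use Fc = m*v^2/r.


Fc = m * v^2 / r
v^2 = 31.5^2 = 992.25
Fc = 81.54 * 992.25 / 36.62
Fc = 80908.065 / 36.62 = 2209.3955 N

2209.3955 N


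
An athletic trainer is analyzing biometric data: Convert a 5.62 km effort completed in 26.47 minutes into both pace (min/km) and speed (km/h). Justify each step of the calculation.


Pace = time / distance = 26.47 min / 5.62 km = 4.71 min/km
Speed = distance / time_in_hours = 5.62 / 0.4412 hr
Speed = 12.7389 km/h

4.71 min/km, 12.7389 km/h


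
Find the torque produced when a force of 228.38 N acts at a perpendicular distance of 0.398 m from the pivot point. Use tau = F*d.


tau = F * d
tau = 228.38 * 0.398
tau = 90.8952 N*m

90.8952 N*m


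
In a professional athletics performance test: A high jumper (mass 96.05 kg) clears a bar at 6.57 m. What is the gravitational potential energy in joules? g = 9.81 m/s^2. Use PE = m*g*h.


PE = m * g * h
PE = 96.05 * 9.81 * 6.57
PE = 942.2505 * 6.57 = 6190.5858 J

6190.5858 J


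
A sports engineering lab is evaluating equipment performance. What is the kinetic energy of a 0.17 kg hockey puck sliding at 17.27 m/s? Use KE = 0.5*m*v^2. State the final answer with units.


KE = 0.5 * m * v^2
KE = 0.5 * 0.17 * 17.27^2
KE = 0.5 * 0.17 * 298.2529 = 25.3515 J

25.3515 J


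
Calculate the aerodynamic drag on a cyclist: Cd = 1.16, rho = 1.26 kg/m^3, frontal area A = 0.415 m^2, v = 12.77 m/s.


Fd = 0.5 * Cd * rho * A * v^2
Fd = 0.5 * 1.16 * 1.26 * 0.415 * 12.77^2
v^2 = 163.0729
Fd = 0.5 * 1.16 * 1.26 * 0.415 * 163.0729 = 49.4571 N

49.4571 N


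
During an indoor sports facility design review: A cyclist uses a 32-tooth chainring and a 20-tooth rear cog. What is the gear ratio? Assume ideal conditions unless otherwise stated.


GR = front_teeth / rear_teeth
GR = 32 / 20
GR = 1.6

1.6


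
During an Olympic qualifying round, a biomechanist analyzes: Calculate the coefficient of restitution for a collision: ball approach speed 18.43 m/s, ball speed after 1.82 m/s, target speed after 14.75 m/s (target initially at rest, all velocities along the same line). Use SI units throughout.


e = (v2_after - v1_after) / (v1_before - v2_before)
Numerator = 14.75 - 1.82 = 12.93
Denominator = 18.43 - 0 = 18.43
e = 12.93 / 18.43 = 0.7016

0.7016


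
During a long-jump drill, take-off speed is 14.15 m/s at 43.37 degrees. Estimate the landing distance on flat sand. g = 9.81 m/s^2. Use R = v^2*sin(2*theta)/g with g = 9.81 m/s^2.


R = v^2 * sin(2*theta) / g
Convert angle to radians: theta = 43.37 deg = 0.7569 rad
sin(2*theta) = sin(1.5139) = 0.9984
R = 14.15^2 * 0.9984 / 9.81
R = 200.2225 * 0.9984 / 9.81 = 20.377 m

20.377 m


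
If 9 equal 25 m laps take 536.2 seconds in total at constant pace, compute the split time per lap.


Split time = total_time / n_laps = 536.2 / 9
Split time = 59.5778 s per lap

59.5778 s


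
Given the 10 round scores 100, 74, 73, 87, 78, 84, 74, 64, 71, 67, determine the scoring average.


Average = sum / n
Sum = 772
Average = 772 / 10 = 77.2

77.2


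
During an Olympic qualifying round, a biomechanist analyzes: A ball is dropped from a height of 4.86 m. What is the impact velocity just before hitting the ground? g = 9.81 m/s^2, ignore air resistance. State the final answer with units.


v = sqrt(2 * g * h)
v = sqrt(2 * 9.81 * 4.86)
v = sqrt(95.3532) = 9.7649 m/s

9.7649 m/s


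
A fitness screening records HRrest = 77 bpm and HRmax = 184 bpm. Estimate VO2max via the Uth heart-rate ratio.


VO2max = 15.3 * HRmax / HRrest
VO2max = 15.3 * 184 / 77
VO2max = 2815.2 / 77 = 36.561 mL/kg/min

36.561 mL/kg/min


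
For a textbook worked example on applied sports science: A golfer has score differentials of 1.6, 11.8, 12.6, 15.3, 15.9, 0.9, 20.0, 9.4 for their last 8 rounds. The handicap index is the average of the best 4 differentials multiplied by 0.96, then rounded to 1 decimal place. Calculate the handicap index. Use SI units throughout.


All differentials: 1.6, 11.8, 12.6, 15.3, 15.9, 0.9, 20.0, 9.4
Sorted: 0.9, 1.6, 9.4, 11.8, 12.6, 15.3, 15.9, 20.0
Best 4: 0.9, 1.6, 9.4, 11.8
Average of best = 23.7 / 4 = 5.925
Raw index = 5.925 * 0.96 = 5.688
Handicap index = round(5.688, 1) = 5.7

5.7


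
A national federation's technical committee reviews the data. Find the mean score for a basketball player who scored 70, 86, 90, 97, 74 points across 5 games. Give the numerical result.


Average = sum / n
Sum = 417
Average = 417 / 5 = 83.4

83.4


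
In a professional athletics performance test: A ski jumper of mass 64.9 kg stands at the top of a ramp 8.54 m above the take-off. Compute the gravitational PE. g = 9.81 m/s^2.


PE = m * g * h
PE = 64.9 * 9.81 * 8.54
PE = 636.669 * 8.54 = 5437.1533 J

5437.1533 J


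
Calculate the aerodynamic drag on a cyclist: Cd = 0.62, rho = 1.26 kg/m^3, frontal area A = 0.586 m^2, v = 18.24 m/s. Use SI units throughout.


Fd = 0.5 * Cd * rho * A * v^2
Fd = 0.5 * 0.62 * 1.26 * 0.586 * 18.24^2
v^2 = 332.6976
Fd = 0.5 * 0.62 * 1.26 * 0.586 * 332.6976 = 76.1517 N

76.1517 N


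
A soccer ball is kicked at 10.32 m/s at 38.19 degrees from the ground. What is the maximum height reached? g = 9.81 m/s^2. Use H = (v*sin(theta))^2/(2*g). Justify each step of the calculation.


H = (v*sin(theta))^2 / (2*g)
vy = v*sin(theta) = 10.32 * sin(38.19 deg) = 6.3806 m/s
H = vy^2 / (2*g) = 40.7115 / (2*9.81)
H = 40.7115 / 19.62 = 2.075 m

2.075 m


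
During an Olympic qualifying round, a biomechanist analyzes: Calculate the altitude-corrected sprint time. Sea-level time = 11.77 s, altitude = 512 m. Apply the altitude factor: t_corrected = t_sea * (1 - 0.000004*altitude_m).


Correction factor = 1 - 0.000004 * 512 = 0.997952
t_corrected = t_sea * factor = 11.77 * 0.997952
t_corrected = 11.7459 s

11.7459 s


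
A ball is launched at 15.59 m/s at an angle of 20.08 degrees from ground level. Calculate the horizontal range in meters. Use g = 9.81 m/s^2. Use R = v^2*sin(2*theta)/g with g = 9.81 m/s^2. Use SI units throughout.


R = v^2 * sin(2*theta) / g
Convert angle to radians: theta = 20.08 deg = 0.3505 rad
sin(2*theta) = sin(0.7009) = 0.6449
R = 15.59^2 * 0.6449 / 9.81
R = 243.0481 * 0.6449 / 9.81 = 15.9784 m

15.9784 m


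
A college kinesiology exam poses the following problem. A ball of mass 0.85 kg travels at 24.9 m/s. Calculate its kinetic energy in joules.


KE = 0.5 * m * v^2
KE = 0.5 * 0.85 * 24.9^2
KE = 0.5 * 0.85 * 620.01 = 263.5042 J

263.5042 J


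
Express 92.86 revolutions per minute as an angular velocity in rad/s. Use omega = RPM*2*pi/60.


omega = RPM * 2 * pi / 60
omega = 92.86 * 2 * 3.14159 / 60
omega = 583.4566 / 60 = 9.7243 rad/s

9.7243 rad/s


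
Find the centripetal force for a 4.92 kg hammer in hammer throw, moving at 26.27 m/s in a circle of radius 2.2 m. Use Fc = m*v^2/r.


Fc = m * v^2 / r
v^2 = 26.27^2 = 690.1129
Fc = 4.92 * 690.1129 / 2.2
Fc = 3395.3555 / 2.2 = 1543.3434 N

1543.3434 N


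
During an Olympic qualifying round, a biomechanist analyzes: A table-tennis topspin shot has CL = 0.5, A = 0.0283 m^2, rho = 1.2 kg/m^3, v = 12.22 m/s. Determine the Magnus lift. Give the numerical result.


FM = 0.5 * CL * rho * A * v^2
FM = 0.5 * 0.5 * 1.2 * 0.0283 * 12.22^2
v^2 = 149.3284
FM = 0.5 * 0.5 * 1.2 * 0.0283 * 149.3284 = 1.2678 N

1.2678 N


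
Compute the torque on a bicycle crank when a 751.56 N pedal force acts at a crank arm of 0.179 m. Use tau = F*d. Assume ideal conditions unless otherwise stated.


tau = F * d
tau = 751.56 * 0.179
tau = 134.5292 N*m

134.5292 N*m


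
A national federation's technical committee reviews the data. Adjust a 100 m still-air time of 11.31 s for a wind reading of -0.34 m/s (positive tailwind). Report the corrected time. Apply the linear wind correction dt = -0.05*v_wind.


dt = -0.05 * v_wind = -0.05 * -0.34 = 0.017 s
t_corrected = t_still + dt = 11.31 + (0.017)
t_corrected = 11.327 s

11.327 s


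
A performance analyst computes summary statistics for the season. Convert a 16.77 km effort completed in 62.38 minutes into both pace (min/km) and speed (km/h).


Pace = time / distance = 62.38 min / 16.77 km = 3.7197 min/km
Speed = distance / time_in_hours = 16.77 / 1.0397 hr
Speed = 16.1302 km/h

3.7197 min/km, 16.1302 km/h


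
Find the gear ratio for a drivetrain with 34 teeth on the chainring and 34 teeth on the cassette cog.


GR = front_teeth / rear_teeth
GR = 34 / 34
GR = 1

1


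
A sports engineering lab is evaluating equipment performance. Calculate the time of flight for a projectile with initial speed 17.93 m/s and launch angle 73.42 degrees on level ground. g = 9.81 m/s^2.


T = 2*v*sin(theta)/g
sin(theta) = sin(73.42 deg) = 0.9584
T = 2*17.93*0.9584 / 9.81
T = 34.369 / 9.81 = 3.5035 s

3.5035 s


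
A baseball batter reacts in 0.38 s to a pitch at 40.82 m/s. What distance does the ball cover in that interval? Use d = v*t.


d = v * t
d = 40.82 * 0.38
d = 15.5116 m

15.5116 m


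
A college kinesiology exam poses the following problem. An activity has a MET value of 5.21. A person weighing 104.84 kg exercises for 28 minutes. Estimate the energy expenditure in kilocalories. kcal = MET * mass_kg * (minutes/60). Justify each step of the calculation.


kcal = MET * mass * time_hr
Convert time: 28 min = 0.4667 hr
kcal = 5.21 * 104.84 * 0.4667
kcal = 254.901 kcal

254.901 kcal


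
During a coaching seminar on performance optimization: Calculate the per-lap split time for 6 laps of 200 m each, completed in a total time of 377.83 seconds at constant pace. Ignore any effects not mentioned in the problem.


Split time = total_time / n_laps = 377.83 / 6
Split time = 62.9717 s per lap

62.9717 s


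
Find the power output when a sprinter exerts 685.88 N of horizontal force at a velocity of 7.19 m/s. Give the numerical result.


P = F * v
P = 685.88 * 7.19
P = 4931.4772 W

4931.4772 W


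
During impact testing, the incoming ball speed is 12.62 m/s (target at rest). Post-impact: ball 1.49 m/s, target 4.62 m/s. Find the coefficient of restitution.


e = (v2_after - v1_after) / (v1_before - v2_before)
Numerator = 4.62 - 1.49 = 3.13
Denominator = 12.62 - 0 = 12.62
e = 3.13 / 12.62 = 0.248

0.248


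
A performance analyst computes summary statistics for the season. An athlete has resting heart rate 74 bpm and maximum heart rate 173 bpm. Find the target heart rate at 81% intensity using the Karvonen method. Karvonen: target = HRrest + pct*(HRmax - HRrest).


Target = HRrest + pct*(HRmax - HRrest)
Heart rate reserve = HRmax - HRrest = 173 - 74 = 99 bpm
Fraction = 81% = 0.81
Target = 74 + 0.81 * 99
Target = 74 + 80.19 = 154.19 bpm

154.19 bpm


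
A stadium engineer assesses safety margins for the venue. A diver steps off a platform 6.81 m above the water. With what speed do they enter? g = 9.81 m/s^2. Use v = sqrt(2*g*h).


v = sqrt(2 * g * h)
v = sqrt(2 * 9.81 * 6.81)
v = sqrt(133.6122) = 11.5591 m/s

11.5591 m/s


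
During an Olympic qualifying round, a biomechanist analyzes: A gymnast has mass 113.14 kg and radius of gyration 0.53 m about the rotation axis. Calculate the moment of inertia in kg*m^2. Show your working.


I = m * k^2
I = 113.14 * 0.53^2
I = 113.14 * 0.2809 = 31.781 kg*m^2

31.781 kg*m^2


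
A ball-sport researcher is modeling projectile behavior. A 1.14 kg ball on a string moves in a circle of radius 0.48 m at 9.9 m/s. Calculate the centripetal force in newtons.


Fc = m * v^2 / r
v^2 = 9.9^2 = 98.01
Fc = 1.14 * 98.01 / 0.48
Fc = 111.7314 / 0.48 = 232.7738 N

232.7738 N


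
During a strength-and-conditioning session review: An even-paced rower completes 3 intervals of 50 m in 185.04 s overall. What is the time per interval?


Split time = total_time / n_laps = 185.04 / 3
Split time = 61.68 s per lap

61.68 s


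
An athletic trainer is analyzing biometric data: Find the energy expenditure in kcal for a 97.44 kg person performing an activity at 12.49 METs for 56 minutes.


kcal = MET * mass * time_hr
Convert time: 56 min = 0.9333 hr
kcal = 12.49 * 97.44 * 0.9333
kcal = 1135.8906 kcal

1135.8906 kcal


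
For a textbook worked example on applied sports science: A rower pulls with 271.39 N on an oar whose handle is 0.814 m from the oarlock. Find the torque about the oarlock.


tau = F * d
tau = 271.39 * 0.814
tau = 220.9115 N*m

220.9115 N*m


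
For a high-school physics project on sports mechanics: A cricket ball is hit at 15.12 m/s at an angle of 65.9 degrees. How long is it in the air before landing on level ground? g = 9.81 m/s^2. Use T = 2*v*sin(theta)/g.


T = 2*v*sin(theta)/g
sin(theta) = sin(65.9 deg) = 0.9128
T = 2*15.12*0.9128 / 9.81
T = 27.6041 / 9.81 = 2.8139 s

2.8139 s


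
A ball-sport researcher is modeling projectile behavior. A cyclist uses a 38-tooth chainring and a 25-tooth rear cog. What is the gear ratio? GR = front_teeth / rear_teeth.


GR = front_teeth / rear_teeth
GR = 38 / 25
GR = 1.52

1.52


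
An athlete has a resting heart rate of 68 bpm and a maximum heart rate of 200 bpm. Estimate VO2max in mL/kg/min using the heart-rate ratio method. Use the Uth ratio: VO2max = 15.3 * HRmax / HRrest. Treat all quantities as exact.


VO2max = 15.3 * HRmax / HRrest
VO2max = 15.3 * 200 / 68
VO2max = 3060 / 68 = 45 mL/kg/min

45 mL/kg/min


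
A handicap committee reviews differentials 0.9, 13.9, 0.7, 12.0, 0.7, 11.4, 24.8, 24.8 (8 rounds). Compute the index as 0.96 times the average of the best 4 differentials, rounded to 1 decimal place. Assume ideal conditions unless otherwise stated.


All differentials: 0.9, 13.9, 0.7, 12.0, 0.7, 11.4, 24.8, 24.8
Sorted: 0.7, 0.7, 0.9, 11.4, 12.0, 13.9, 24.8, 24.8
Best 4: 0.7, 0.7, 0.9, 11.4
Average of best = 13.7 / 4 = 3.425
Raw index = 3.425 * 0.96 = 3.288
Handicap index = round(3.288, 1) = 3.3

3.3


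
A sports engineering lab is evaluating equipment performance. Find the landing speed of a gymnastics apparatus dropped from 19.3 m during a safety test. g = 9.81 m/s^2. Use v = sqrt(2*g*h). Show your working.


v = sqrt(2 * g * h)
v = sqrt(2 * 9.81 * 19.3)
v = sqrt(378.666) = 19.4593 m/s

19.4593 m/s


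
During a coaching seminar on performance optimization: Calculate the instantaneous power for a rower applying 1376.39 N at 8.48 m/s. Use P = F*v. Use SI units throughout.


P = F * v
P = 1376.39 * 8.48
P = 11671.7872 W

11671.7872 W


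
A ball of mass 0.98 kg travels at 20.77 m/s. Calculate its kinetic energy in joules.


KE = 0.5 * m * v^2
KE = 0.5 * 0.98 * 20.77^2
KE = 0.5 * 0.98 * 431.3929 = 211.3825 J

211.3825 J


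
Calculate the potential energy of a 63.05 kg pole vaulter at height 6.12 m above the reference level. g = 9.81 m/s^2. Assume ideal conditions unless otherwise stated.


PE = m * g * h
PE = 63.05 * 9.81 * 6.12
PE = 618.5205 * 6.12 = 3785.3455 J

3785.3455 J


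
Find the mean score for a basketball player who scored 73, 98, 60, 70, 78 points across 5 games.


Average = sum / n
Sum = 379
Average = 379 / 5 = 75.8

75.8


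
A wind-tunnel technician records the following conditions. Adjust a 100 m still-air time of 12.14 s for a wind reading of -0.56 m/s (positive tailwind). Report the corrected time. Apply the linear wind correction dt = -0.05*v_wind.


dt = -0.05 * v_wind = -0.05 * -0.56 = 0.028 s
t_corrected = t_still + dt = 12.14 + (0.028)
t_corrected = 12.168 s

12.168 s


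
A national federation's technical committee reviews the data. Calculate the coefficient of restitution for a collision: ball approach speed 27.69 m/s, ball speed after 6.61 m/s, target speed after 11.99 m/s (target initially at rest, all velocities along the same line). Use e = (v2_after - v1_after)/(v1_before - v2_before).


e = (v2_after - v1_after) / (v1_before - v2_before)
Numerator = 11.99 - 6.61 = 5.38
Denominator = 27.69 - 0 = 27.69
e = 5.38 / 27.69 = 0.1943

0.1943


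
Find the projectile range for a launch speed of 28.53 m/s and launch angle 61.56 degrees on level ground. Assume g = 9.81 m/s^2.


R = v^2 * sin(2*theta) / g
Convert angle to radians: theta = 61.56 deg = 1.0744 rad
sin(2*theta) = sin(2.1488) = 0.8375
R = 28.53^2 * 0.8375 / 9.81
R = 813.9609 * 0.8375 / 9.81 = 69.4919 m

69.4919 m


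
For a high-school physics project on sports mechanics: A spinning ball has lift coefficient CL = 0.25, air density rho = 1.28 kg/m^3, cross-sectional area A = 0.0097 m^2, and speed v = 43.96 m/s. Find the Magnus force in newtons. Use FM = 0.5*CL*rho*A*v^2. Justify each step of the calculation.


FM = 0.5 * CL * rho * A * v^2
FM = 0.5 * 0.25 * 1.28 * 0.0097 * 43.96^2
v^2 = 1932.4816
FM = 0.5 * 0.25 * 1.28 * 0.0097 * 1932.4816 = 2.9992 N

2.9992 N


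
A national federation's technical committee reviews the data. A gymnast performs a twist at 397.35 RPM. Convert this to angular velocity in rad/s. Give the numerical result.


omega = RPM * 2 * pi / 60
omega = 397.35 * 2 * 3.14159 / 60
omega = 2496.6237 / 60 = 41.6104 rad/s

41.6104 rad/s


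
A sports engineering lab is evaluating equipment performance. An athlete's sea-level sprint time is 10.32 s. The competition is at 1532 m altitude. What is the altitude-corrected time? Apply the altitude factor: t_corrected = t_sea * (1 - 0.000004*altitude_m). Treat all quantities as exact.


Correction factor = 1 - 0.000004 * 1532 = 0.993872
t_corrected = t_sea * factor = 10.32 * 0.993872
t_corrected = 10.2568 s

10.2568 s


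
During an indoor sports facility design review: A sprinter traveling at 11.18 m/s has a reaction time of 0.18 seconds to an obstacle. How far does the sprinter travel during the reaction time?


d = v * t
d = 11.18 * 0.18
d = 2.0124 m

2.0124 m


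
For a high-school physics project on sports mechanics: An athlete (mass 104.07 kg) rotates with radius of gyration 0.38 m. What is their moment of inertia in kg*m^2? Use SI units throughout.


I = m * k^2
I = 104.07 * 0.38^2
I = 104.07 * 0.1444 = 15.0277 kg*m^2

15.0277 kg*m^2


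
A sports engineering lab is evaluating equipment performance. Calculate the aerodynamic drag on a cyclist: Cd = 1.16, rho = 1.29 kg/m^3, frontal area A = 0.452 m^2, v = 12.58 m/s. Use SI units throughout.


Fd = 0.5 * Cd * rho * A * v^2
Fd = 0.5 * 1.16 * 1.29 * 0.452 * 12.58^2
v^2 = 158.2564
Fd = 0.5 * 1.16 * 1.29 * 0.452 * 158.2564 = 53.5202 N

53.5202 N


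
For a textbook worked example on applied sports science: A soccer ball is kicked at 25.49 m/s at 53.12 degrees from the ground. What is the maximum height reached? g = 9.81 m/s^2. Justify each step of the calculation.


H = (v*sin(theta))^2 / (2*g)
vy = v*sin(theta) = 25.49 * sin(53.12 deg) = 20.3893 m/s
H = vy^2 / (2*g) = 415.7237 / (2*9.81)
H = 415.7237 / 19.62 = 21.1888 m

21.1888 m


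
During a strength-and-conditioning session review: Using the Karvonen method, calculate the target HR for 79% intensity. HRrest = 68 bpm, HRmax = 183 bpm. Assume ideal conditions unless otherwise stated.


Target = HRrest + pct*(HRmax - HRrest)
Heart rate reserve = HRmax - HRrest = 183 - 68 = 115 bpm
Fraction = 79% = 0.79
Target = 68 + 0.79 * 115
Target = 68 + 90.85 = 158.85 bpm

158.85 bpm


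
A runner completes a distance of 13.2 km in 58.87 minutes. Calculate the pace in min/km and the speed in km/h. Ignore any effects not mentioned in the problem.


Pace = time / distance = 58.87 min / 13.2 km = 4.4598 min/km
Speed = distance / time_in_hours = 13.2 / 0.9812 hr
Speed = 13.4534 km/h

4.4598 min/km, 13.4534 km/h


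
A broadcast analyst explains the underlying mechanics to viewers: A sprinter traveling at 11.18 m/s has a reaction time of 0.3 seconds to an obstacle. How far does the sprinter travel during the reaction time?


d = v * t
d = 11.18 * 0.3
d = 3.354 m

3.354 m


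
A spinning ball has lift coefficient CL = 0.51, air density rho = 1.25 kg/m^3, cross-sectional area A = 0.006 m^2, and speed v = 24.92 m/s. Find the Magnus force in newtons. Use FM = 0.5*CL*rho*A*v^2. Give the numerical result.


FM = 0.5 * CL * rho * A * v^2
FM = 0.5 * 0.51 * 1.25 * 0.006 * 24.92^2
v^2 = 621.0064
FM = 0.5 * 0.51 * 1.25 * 0.006 * 621.0064 = 1.1877 N

1.1877 N
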